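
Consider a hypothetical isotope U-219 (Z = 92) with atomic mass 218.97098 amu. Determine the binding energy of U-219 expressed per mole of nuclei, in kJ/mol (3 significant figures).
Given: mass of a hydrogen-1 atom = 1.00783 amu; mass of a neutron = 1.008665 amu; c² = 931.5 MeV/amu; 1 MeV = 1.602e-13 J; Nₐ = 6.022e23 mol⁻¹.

With 92 protons and 127 neutrons (A = 219):
Mass of separated nucleons = 92(1.00783) + 127(1.008665) = 92.72036 + 128.100455 = 220.820815 amu
The mass defect is 220.820815 − 218.97098 = 1.849835 amu.
Binding energy = Δm·c² = 1.849835 × 931.5 MeV/amu = 1723.12 MeV
Per nucleus in joules: 1723.12 MeV × 1.602e-13 J/MeV = 2.7604e-10 J
Per mole: 2.7604e-10 J × 6.022e23 mol⁻¹ = 1.6623e+14 J/mol

1.66e+11 kJ/mol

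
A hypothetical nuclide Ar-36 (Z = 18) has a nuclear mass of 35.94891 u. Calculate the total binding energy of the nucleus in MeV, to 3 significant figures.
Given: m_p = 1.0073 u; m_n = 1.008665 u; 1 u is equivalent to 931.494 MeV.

Mass of separated nucleons = 18(1.0073) + 18(1.008665) = 18.1314 + 18.155970 = 36.287370 u
The mass defect is 36.287370 − 35.94891 = 0.338460 u.
E_B = 0.338460 × 931.494 = 315.273 MeV

315 MeV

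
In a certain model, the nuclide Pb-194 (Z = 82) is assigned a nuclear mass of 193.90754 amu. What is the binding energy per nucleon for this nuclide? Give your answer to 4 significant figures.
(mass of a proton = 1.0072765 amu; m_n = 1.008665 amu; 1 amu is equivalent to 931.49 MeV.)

7.969 MeV/nucleon

Σm = 82·m_p + 112·m_n = 82.5966730 + 112.970480 = 195.5671530 amu
The mass defect is 195.5671530 − 193.90754 = 1.6596130 amu.
E_B = 1.6596130 × 931.49 = 1545.91 MeV
BE/A = 1545.91 MeV / 194 = 7.969 MeV/nucleon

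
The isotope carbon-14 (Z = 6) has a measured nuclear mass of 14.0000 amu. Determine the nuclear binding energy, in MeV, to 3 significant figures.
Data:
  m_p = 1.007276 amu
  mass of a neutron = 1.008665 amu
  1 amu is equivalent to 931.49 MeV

With 6 protons and 8 neutrons (A = 14):
Mass of separated nucleons = 6(1.007276) + 8(1.008665) = 6.043656 + 8.069320 = 14.112976 amu
Mass defect Δm = 14.112976 − 14.0000 = 0.112976 amu
E_B = 0.112976 × 931.49 = 105.236 MeV

105 MeV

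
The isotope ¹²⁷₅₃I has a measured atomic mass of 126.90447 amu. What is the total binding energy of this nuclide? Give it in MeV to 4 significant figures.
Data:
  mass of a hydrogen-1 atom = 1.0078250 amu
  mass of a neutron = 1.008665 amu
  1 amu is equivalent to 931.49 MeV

1073 MeV

Z = 53, so N = A − Z = 127 − 53 = 74.
Total constituent mass: 53 × 1.0078250 + 74 × 1.008665 = 128.0559350 amu
Mass defect Δm = 128.0559350 − 126.90447 = 1.1514650 amu
E_B = 1.1514650 × 931.49 = 1072.58 MeV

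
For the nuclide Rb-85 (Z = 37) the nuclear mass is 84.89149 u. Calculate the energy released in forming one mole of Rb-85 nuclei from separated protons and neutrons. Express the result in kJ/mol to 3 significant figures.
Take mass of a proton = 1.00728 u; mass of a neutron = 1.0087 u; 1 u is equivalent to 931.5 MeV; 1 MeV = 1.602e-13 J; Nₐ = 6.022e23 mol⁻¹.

Σm = 37·m_p + 48·m_n = 37.26936 + 48.4176 = 85.68696 u
Mass defect Δm = 85.68696 − 84.89149 = 0.79547 u
E_B = 0.79547 × 931.5 = 740.980 MeV
Per nucleus in joules: 740.980 MeV × 1.602e-13 J/MeV = 1.1870e-10 J
Per mole: 1.1870e-10 J × 6.022e23 mol⁻¹ = 7.1481e+13 J/mol

7.15e+10 kJ/mol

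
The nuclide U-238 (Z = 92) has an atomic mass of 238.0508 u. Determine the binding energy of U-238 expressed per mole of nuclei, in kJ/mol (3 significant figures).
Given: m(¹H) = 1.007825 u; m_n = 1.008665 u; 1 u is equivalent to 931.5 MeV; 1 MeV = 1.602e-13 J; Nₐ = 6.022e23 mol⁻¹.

1.74e+11 kJ/mol

The nucleus contains 92 protons and 238 − 92 = 146 neutrons.
Total constituent mass: 92 × 1.007825 + 146 × 1.008665 = 239.984990 u
The mass defect is 239.984990 − 238.0508 = 1.934190 u.
Converting to energy: 1.934190 u × 931.5 MeV/u = 1801.70 MeV
Per nucleus in joules: 1801.70 MeV × 1.602e-13 J/MeV = 2.8863e-10 J
Per mole: 2.8863e-10 J × 6.022e23 mol⁻¹ = 1.7381e+14 J/mol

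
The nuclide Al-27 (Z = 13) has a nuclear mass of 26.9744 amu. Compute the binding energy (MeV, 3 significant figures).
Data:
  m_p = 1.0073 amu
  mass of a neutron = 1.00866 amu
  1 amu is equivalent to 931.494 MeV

Total constituent mass: 13 × 1.0073 + 14 × 1.00866 = 27.21614 amu
The mass defect is 27.21614 − 26.9744 = 0.24174 amu.
Binding energy = Δm·c² = 0.24174 × 931.494 MeV/amu = 225.179 MeV

225 MeV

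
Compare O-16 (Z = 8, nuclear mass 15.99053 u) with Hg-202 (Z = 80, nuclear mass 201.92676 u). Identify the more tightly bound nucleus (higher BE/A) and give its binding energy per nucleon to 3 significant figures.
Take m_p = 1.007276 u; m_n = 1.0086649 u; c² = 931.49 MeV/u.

O-16: Σm = 8(1.007276) + 8(1.0086649) = 16.1275272 u; Δm = 0.1369972 u; E_B = 127.61 MeV; E_B/A = 7.976 MeV
Hg-202: Σm = 80(1.007276) + 122(1.0086649) = 203.6391978 u; Δm = 1.7124378 u; E_B = 1595.1 MeV; E_B/A = 7.897 MeV
O-16 has the higher binding energy per nucleon, so it is the more tightly bound nucleus.

O-16; 7.98 MeV/nucleon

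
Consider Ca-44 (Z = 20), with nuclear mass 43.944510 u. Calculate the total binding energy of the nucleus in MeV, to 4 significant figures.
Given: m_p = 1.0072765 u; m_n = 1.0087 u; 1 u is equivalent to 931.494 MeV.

The nucleus contains 20 protons and 44 − 20 = 24 neutrons.
Total constituent mass: 20 × 1.0072765 + 24 × 1.0087 = 44.3543300 u
Δm = 44.3543300 − 43.944510 = 0.4098200 u
Converting to energy: 0.4098200 u × 931.494 MeV/u = 381.745 MeV

381.7 MeV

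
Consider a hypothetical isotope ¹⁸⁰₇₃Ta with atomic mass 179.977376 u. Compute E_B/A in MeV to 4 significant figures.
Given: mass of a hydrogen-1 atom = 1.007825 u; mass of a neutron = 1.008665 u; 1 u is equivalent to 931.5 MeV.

The nucleus contains 73 protons and 180 − 73 = 107 neutrons.
Total constituent mass: 73 × 1.007825 + 107 × 1.008665 = 181.498380 u
Δm = 181.498380 − 179.977376 = 1.521004 u
Converting to energy: 1.521004 u × 931.5 MeV/u = 1416.82 MeV
Dividing by A = 180 gives 7.871 MeV per nucleon.

7.871 MeV/nucleon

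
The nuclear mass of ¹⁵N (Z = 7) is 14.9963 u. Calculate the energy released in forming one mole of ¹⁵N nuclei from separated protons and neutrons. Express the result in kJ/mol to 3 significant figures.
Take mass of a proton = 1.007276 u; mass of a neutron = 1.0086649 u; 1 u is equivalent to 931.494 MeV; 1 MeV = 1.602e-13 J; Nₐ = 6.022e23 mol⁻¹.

Σm = 7·m_p + 8·m_n = 7.050932 + 8.0693192 = 15.1202512 u
The mass defect is 15.1202512 − 14.9963 = 0.1239512 u.
Converting to energy: 0.1239512 u × 931.494 MeV/u = 115.460 MeV
Per nucleus in joules: 115.460 MeV × 1.602e-13 J/MeV = 1.8497e-11 J
Per mole: 1.8497e-11 J × 6.022e23 mol⁻¹ = 1.1139e+13 J/mol

1.11e+10 kJ/mol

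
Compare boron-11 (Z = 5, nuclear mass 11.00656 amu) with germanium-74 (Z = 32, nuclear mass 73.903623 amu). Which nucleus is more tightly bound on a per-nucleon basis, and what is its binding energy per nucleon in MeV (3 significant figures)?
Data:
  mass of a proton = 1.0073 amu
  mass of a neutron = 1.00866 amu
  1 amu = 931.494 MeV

germanium-74; 8.73 MeV/nucleon

boron-11: Σm = 5(1.0073) + 6(1.00866) = 11.08846 amu; Δm = 0.08190 amu; E_B = 76.289 MeV; E_B/A = 6.935 MeV
germanium-74: Σm = 32(1.0073) + 42(1.00866) = 74.59732 amu; Δm = 0.693697 amu; E_B = 646.17 MeV; E_B/A = 8.732 MeV
germanium-74 has the higher binding energy per nucleon, so it is the more tightly bound nucleus.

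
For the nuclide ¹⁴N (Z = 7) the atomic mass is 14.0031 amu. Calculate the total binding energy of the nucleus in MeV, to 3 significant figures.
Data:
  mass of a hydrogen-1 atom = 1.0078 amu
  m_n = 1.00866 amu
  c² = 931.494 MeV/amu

104 MeV

Z = 7, so N = A − Z = 14 − 7 = 7.
Mass of separated nucleons = 7(1.0078) + 7(1.00866) = 7.0546 + 7.06062 = 14.11522 amu
Δm = 14.11522 − 14.0031 = 0.11212 amu
Converting to energy: 0.11212 amu × 931.494 MeV/amu = 104.439 MeV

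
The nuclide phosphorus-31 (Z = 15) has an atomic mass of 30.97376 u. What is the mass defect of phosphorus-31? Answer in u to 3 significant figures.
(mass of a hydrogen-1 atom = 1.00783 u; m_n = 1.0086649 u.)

With 15 protons and 16 neutrons (A = 31):
Mass of separated nucleons = 15(1.00783) + 16(1.0086649) = 15.11745 + 16.1386384 = 31.2560884 u
Mass defect Δm = 31.2560884 − 30.97376 = 0.2823284 u

0.282 u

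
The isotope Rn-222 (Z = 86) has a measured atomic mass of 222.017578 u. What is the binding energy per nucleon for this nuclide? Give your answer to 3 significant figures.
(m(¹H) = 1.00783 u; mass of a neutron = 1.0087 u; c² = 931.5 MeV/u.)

Total constituent mass: 86 × 1.00783 + 136 × 1.0087 = 223.85658 u
The mass defect is 223.85658 − 222.017578 = 1.839002 u.
Converting to energy: 1.839002 u × 931.5 MeV/u = 1713.03 MeV
Per nucleon: 1713.03 / 222 = 7.716 MeV

7.72 MeV/nucleon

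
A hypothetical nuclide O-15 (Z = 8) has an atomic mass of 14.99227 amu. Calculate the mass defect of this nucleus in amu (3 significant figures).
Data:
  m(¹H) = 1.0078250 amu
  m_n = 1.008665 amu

Mass of separated nucleons = 8(1.0078250) + 7(1.008665) = 8.0626000 + 7.060655 = 15.1232550 amu
Δm = 15.1232550 − 14.99227 = 0.1309850 amu

0.131 amu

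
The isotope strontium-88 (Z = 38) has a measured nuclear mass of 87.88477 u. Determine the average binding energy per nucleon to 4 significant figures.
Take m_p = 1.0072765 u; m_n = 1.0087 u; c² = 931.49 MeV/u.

Total constituent mass: 38 × 1.0072765 + 50 × 1.0087 = 88.7115070 u
Mass defect Δm = 88.7115070 − 87.88477 = 0.8267370 u
E_B = 0.8267370 × 931.49 = 770.097 MeV
Dividing by A = 88 gives 8.751 MeV per nucleon.

8.751 MeV/nucleon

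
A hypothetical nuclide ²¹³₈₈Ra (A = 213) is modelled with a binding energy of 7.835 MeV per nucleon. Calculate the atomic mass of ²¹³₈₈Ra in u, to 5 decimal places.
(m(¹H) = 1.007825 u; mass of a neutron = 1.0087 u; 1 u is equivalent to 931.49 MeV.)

212.98450 u

Total binding energy = 213 × 7.835 = 1668.855 MeV
Mass defect = 1668.855 MeV / (931.49 MeV/u) = 1.7915973 u
Constituent mass = 88(1.007825) + 125(1.0087) = 214.776100 u
Atomic mass = 214.776100 − 1.7915973 = 212.9845027 u ≈ 212.98450 u (to 5 decimal places)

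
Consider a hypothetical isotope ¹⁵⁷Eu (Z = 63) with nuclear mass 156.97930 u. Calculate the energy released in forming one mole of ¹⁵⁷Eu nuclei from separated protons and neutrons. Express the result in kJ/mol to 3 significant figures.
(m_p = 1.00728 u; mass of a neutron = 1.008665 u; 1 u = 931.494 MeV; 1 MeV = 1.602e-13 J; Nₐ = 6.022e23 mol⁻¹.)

Mass of separated nucleons = 63(1.00728) + 94(1.008665) = 63.45864 + 94.814510 = 158.273150 u
Δm = 158.273150 − 156.97930 = 1.293850 u
E_B = 1.293850 × 931.494 = 1205.21 MeV
Per nucleus in joules: 1205.21 MeV × 1.602e-13 J/MeV = 1.9307e-10 J
Per mole: 1.9307e-10 J × 6.022e23 mol⁻¹ = 1.1627e+14 J/mol

1.16e+11 kJ/mol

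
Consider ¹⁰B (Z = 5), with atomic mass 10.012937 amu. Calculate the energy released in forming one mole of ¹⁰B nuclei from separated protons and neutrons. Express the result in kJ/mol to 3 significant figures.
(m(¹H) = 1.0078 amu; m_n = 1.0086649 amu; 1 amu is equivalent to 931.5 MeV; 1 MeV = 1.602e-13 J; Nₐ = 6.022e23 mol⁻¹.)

6.24e+09 kJ/mol

With 5 protons and 5 neutrons (A = 10):
Σm = 5·m(¹H) + 5·m_n = 5.0390 + 5.0433245 = 10.0823245 amu
Mass defect Δm = 10.0823245 − 10.012937 = 0.0693875 amu
Binding energy = Δm·c² = 0.0693875 × 931.5 MeV/amu = 64.6345 MeV
Per nucleus in joules: 64.6345 MeV × 1.602e-13 J/MeV = 1.0354e-11 J
Per mole: 1.0354e-11 J × 6.022e23 mol⁻¹ = 6.2352e+12 J/mol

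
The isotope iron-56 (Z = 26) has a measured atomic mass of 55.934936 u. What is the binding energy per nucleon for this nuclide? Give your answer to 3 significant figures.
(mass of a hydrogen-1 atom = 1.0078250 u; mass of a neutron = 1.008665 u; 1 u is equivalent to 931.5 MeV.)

8.79 MeV/nucleon

With 26 protons and 30 neutrons (A = 56):
Σm = 26·m(¹H) + 30·m_n = 26.2034500 + 30.259950 = 56.4634000 u
The mass defect is 56.4634000 − 55.934936 = 0.5284640 u.
E_B = 0.5284640 × 931.5 = 492.264 MeV
Dividing by A = 56 gives 8.790 MeV per nucleon.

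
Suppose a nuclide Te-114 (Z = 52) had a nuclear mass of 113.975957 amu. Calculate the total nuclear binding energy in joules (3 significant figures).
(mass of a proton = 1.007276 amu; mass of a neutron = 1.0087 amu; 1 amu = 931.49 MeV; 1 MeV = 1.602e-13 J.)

1.41e-10 J

Z = 52, so N = A − Z = 114 − 52 = 62.
Mass of separated nucleons = 52(1.007276) + 62(1.0087) = 52.378352 + 62.5394 = 114.917752 amu
Δm = 114.917752 − 113.975957 = 0.941795 amu
Binding energy = Δm·c² = 0.941795 × 931.49 MeV/amu = 877.273 MeV
In joules: 877.273 MeV × 1.602e-13 J/MeV = 1.4054e-10 J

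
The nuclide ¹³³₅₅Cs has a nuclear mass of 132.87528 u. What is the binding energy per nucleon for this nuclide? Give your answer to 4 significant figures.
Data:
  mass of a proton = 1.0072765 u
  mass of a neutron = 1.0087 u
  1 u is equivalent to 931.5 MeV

8.429 MeV/nucleon

Total constituent mass: 55 × 1.0072765 + 78 × 1.0087 = 134.0788075 u
Mass defect Δm = 134.0788075 − 132.87528 = 1.2035275 u
Binding energy = Δm·c² = 1.2035275 × 931.5 MeV/u = 1121.09 MeV
BE/A = 1121.09 MeV / 133 = 8.429 MeV/nucleon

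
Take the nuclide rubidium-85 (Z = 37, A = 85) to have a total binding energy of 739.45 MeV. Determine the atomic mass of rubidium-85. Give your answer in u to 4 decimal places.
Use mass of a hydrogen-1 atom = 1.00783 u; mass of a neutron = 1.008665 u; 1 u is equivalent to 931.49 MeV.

Mass defect = 739.45 MeV / (931.49 MeV/u) = 0.793836 u
Constituent mass = 37(1.00783) + 48(1.008665) = 85.705630 u
Atomic mass = 85.705630 − 0.793836 = 84.911794 u ≈ 84.9118 u (to 4 decimal places)

84.9118 u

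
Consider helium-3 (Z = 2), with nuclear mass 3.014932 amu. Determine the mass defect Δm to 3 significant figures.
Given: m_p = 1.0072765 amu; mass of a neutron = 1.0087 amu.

The nucleus contains 2 protons and 3 − 2 = 1 neutrons.
Σm = 2·m_p + 1·m_n = 2.0145530 + 1.0087 = 3.0232530 amu
Δm = 3.0232530 − 3.014932 = 0.0083210 amu

0.00832 amu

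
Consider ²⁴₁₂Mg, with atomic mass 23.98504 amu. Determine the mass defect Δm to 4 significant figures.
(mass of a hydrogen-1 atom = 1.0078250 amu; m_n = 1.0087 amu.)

Z = 12, so N = A − Z = 24 − 12 = 12.
Σm = 12·m(¹H) + 12·m_n = 12.0939000 + 12.1044 = 24.1983000 amu
Δm = 24.1983000 − 23.98504 = 0.2132600 amu

0.2133 amu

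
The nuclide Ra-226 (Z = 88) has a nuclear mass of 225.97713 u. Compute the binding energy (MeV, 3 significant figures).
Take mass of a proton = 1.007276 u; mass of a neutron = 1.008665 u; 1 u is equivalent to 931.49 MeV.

The nucleus contains 88 protons and 226 − 88 = 138 neutrons.
Mass of separated nucleons = 88(1.007276) + 138(1.008665) = 88.640288 + 139.195770 = 227.836058 u
The mass defect is 227.836058 − 225.97713 = 1.858928 u.
E_B = 1.858928 × 931.49 = 1731.57 MeV

1730 MeV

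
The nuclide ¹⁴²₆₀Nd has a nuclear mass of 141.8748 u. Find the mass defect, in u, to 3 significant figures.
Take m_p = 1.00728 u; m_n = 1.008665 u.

Σm = 60·m_p + 82·m_n = 60.43680 + 82.710530 = 143.147330 u
Mass defect Δm = 143.147330 − 141.8748 = 1.272530 u

1.27 u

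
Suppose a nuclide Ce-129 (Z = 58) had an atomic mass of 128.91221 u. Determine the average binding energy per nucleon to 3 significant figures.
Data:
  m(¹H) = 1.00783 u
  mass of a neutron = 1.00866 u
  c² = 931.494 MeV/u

With 58 protons and 71 neutrons (A = 129):
Σm = 58·m(¹H) + 71·m_n = 58.45414 + 71.61486 = 130.06900 u
Mass defect Δm = 130.06900 − 128.91221 = 1.15679 u
E_B = 1.15679 × 931.494 = 1077.54 MeV
Per nucleon: 1077.54 / 129 = 8.353 MeV

8.35 MeV/nucleon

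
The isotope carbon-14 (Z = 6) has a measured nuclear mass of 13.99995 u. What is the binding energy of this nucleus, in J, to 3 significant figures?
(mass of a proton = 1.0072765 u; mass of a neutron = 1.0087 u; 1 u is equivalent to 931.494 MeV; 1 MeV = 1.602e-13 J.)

Z = 6, so N = A − Z = 14 − 6 = 8.
Σm = 6·m_p + 8·m_n = 6.0436590 + 8.0696 = 14.1132590 u
Δm = 14.1132590 − 13.99995 = 0.1133090 u
Converting to energy: 0.1133090 u × 931.494 MeV/u = 105.547 MeV
In joules: 105.547 MeV × 1.602e-13 J/MeV = 1.6909e-11 J

1.69e-11 J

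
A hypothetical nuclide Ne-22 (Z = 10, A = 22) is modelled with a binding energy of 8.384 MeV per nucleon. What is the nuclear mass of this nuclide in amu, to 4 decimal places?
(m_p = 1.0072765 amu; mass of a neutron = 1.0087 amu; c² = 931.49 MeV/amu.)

21.9792 amu

Total binding energy = 22 × 8.384 = 184.448 MeV
Mass defect = 184.448 MeV / (931.49 MeV/amu) = 0.198014 amu
Constituent mass = 10(1.0072765) + 12(1.0087) = 22.1771650 amu
Nuclear mass = 22.1771650 − 0.198014 = 21.9791510 amu ≈ 21.9792 amu (to 4 decimal places)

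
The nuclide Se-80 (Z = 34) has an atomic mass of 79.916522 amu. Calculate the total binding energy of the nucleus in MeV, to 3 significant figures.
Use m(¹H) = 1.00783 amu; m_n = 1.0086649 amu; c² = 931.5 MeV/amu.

697 MeV

Σm = 34·m(¹H) + 46·m_n = 34.26622 + 46.3985854 = 80.6648054 amu
Mass defect Δm = 80.6648054 − 79.916522 = 0.7482834 amu
E_B = 0.7482834 × 931.5 = 697.026 MeV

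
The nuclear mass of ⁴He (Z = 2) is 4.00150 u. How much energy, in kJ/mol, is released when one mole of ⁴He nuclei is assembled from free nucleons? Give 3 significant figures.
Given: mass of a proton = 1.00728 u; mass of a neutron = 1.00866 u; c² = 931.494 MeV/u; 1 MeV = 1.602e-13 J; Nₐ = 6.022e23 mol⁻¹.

The nucleus contains 2 protons and 4 − 2 = 2 neutrons.
Total constituent mass: 2 × 1.00728 + 2 × 1.00866 = 4.03188 u
The mass defect is 4.03188 − 4.00150 = 0.03038 u.
Binding energy = Δm·c² = 0.03038 × 931.494 MeV/u = 28.2988 MeV
Per nucleus in joules: 28.2988 MeV × 1.602e-13 J/MeV = 4.5335e-12 J
Per mole: 4.5335e-12 J × 6.022e23 mol⁻¹ = 2.7301e+12 J/mol

2.73e+09 kJ/mol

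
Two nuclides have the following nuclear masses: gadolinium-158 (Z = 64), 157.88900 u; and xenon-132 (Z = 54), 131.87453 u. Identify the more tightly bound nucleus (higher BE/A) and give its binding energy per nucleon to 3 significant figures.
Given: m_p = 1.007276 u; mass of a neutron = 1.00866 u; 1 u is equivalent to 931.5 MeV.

gadolinium-158: Σm = 64(1.007276) + 94(1.00866) = 159.279704 u; Δm = 1.390704 u; E_B = 1295.4 MeV; E_B/A = 8.199 MeV
xenon-132: Σm = 54(1.007276) + 78(1.00866) = 133.068384 u; Δm = 1.193854 u; E_B = 1112.08 MeV; E_B/A = 8.4248 MeV
xenon-132 has the higher binding energy per nucleon, so it is the more tightly bound nucleus.

xenon-132; 8.42 MeV/nucleon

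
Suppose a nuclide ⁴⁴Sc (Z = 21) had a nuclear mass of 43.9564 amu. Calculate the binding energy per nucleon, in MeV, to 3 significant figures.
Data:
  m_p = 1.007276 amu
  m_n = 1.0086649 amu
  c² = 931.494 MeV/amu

8.38 MeV/nucleon

The nucleus contains 21 protons and 44 − 21 = 23 neutrons.
Total constituent mass: 21 × 1.007276 + 23 × 1.0086649 = 44.3520887 amu
Δm = 44.3520887 − 43.9564 = 0.3956887 amu
Binding energy = Δm·c² = 0.3956887 × 931.494 MeV/amu = 368.582 MeV
BE/A = 368.582 MeV / 44 = 8.377 MeV/nucleon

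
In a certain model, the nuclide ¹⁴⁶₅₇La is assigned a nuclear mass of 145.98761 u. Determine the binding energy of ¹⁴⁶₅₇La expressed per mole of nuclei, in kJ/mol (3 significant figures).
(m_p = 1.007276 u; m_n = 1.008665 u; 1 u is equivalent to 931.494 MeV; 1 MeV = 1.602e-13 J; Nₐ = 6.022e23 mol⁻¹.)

1.08e+11 kJ/mol

Σm = 57·m_p + 89·m_n = 57.414732 + 89.771185 = 147.185917 u
Δm = 147.185917 − 145.98761 = 1.198307 u
Binding energy = Δm·c² = 1.198307 × 931.494 MeV/u = 1116.22 MeV
Per nucleus in joules: 1116.22 MeV × 1.602e-13 J/MeV = 1.7882e-10 J
Per mole: 1.7882e-10 J × 6.022e23 mol⁻¹ = 1.0769e+14 J/mol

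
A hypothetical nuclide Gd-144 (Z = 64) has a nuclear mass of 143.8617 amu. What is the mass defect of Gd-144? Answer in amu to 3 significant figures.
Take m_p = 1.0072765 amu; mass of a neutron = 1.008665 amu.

1.30 amu

Z = 64, so N = A − Z = 144 − 64 = 80.
Total constituent mass: 64 × 1.0072765 + 80 × 1.008665 = 145.1588960 amu
Mass defect Δm = 145.1588960 − 143.8617 = 1.2971960 amu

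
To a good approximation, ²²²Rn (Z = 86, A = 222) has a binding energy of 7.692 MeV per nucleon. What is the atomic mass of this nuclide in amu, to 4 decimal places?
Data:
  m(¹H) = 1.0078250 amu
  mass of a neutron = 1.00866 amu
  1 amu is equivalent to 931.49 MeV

Total binding energy = 222 × 7.692 = 1707.624 MeV
Mass defect = 1707.624 MeV / (931.49 MeV/amu) = 1.833218 amu
Constituent mass = 86(1.0078250) + 136(1.00866) = 223.8507100 amu
Atomic mass = 223.8507100 − 1.833218 = 222.0174920 amu ≈ 222.0175 amu (to 4 decimal places)

222.0175 amu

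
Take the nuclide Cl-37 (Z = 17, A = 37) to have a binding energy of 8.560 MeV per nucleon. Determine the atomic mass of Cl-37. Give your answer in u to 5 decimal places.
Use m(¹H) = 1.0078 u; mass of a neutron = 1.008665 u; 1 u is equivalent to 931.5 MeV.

Total binding energy = 37 × 8.560 = 316.720 MeV
Mass defect = 316.720 MeV / (931.5 MeV/u) = 0.3400107 u
Constituent mass = 17(1.0078) + 20(1.008665) = 37.305900 u
Atomic mass = 37.305900 − 0.3400107 = 36.9658893 u ≈ 36.96589 u (to 5 decimal places)

36.96589 u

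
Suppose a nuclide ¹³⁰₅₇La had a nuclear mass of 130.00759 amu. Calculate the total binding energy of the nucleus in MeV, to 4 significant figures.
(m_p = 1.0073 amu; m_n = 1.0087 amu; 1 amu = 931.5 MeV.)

972.1 MeV

With 57 protons and 73 neutrons (A = 130):
Total constituent mass: 57 × 1.0073 + 73 × 1.0087 = 131.0512 amu
Mass defect Δm = 131.0512 − 130.00759 = 1.04361 amu
Binding energy = Δm·c² = 1.04361 × 931.5 MeV/amu = 972.123 MeV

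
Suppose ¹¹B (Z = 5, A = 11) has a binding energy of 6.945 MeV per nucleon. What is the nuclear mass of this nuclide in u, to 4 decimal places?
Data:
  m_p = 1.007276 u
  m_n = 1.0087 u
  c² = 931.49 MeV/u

Total binding energy = 11 × 6.945 = 76.395 MeV
Mass defect = 76.395 MeV / (931.49 MeV/u) = 0.082014 u
Constituent mass = 5(1.007276) + 6(1.0087) = 11.088580 u
Nuclear mass = 11.088580 − 0.082014 = 11.006566 u ≈ 11.0066 u (to 4 decimal places)

11.0066 u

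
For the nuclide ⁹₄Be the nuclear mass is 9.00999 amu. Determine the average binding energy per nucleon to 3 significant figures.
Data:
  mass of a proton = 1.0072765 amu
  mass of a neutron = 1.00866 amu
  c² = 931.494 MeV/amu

6.46 MeV/nucleon

With 4 protons and 5 neutrons (A = 9):
Total constituent mass: 4 × 1.0072765 + 5 × 1.00866 = 9.0724060 amu
Mass defect Δm = 9.0724060 − 9.00999 = 0.0624160 amu
Binding energy = Δm·c² = 0.0624160 × 931.494 MeV/amu = 58.1401 MeV
Per nucleon: 58.1401 / 9 = 6.460 MeV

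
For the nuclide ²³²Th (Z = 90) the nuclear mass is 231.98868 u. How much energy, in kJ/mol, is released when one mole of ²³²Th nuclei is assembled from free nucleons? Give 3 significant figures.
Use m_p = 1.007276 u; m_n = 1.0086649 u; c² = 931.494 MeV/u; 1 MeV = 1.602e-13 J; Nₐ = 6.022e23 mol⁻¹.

1.70e+11 kJ/mol

The nucleus contains 90 protons and 232 − 90 = 142 neutrons.
Mass of separated nucleons = 90(1.007276) + 142(1.0086649) = 90.654840 + 143.2304158 = 233.8852558 u
The mass defect is 233.8852558 − 231.98868 = 1.8965758 u.
Binding energy = Δm·c² = 1.8965758 × 931.494 MeV/u = 1766.65 MeV
Per nucleus in joules: 1766.65 MeV × 1.602e-13 J/MeV = 2.8302e-10 J
Per mole: 2.8302e-10 J × 6.022e23 mol⁻¹ = 1.7043e+14 J/mol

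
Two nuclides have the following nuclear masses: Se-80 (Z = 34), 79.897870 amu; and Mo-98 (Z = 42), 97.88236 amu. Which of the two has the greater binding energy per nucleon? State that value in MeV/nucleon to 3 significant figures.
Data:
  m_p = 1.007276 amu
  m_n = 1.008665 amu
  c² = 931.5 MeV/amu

Se-80: Σm = 34(1.007276) + 46(1.008665) = 80.645974 amu; Δm = 0.748104 amu; E_B = 696.86 MeV; E_B/A = 8.711 MeV
Mo-98: Σm = 42(1.007276) + 56(1.008665) = 98.790832 amu; Δm = 0.908472 amu; E_B = 846.24 MeV; E_B/A = 8.635 MeV
Se-80 has the higher binding energy per nucleon, so it is the more tightly bound nucleus.

Se-80; 8.71 MeV/nucleon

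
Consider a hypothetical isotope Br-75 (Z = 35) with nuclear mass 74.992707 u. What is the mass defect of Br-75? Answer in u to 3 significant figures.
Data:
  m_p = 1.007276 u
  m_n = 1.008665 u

Total constituent mass: 35 × 1.007276 + 40 × 1.008665 = 75.601260 u
Mass defect Δm = 75.601260 − 74.992707 = 0.608553 u

0.609 u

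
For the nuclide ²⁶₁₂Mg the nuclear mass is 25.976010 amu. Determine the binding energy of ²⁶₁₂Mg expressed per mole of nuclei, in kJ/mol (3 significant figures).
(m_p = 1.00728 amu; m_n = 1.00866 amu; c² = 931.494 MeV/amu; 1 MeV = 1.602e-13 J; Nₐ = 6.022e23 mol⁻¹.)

2.09e+10 kJ/mol

Σm = 12·m_p + 14·m_n = 12.08736 + 14.12124 = 26.20860 amu
Δm = 26.20860 − 25.976010 = 0.232590 amu
Converting to energy: 0.232590 amu × 931.494 MeV/amu = 216.656 MeV
Per nucleus in joules: 216.656 MeV × 1.602e-13 J/MeV = 3.4708e-11 J
Per mole: 3.4708e-11 J × 6.022e23 mol⁻¹ = 2.0901e+13 J/mol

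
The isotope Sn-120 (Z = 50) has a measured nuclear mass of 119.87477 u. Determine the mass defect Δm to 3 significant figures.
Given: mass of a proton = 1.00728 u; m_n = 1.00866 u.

1.10 u

Z = 50, so N = A − Z = 120 − 50 = 70.
Total constituent mass: 50 × 1.00728 + 70 × 1.00866 = 120.97020 u
Δm = 120.97020 − 119.87477 = 1.09543 u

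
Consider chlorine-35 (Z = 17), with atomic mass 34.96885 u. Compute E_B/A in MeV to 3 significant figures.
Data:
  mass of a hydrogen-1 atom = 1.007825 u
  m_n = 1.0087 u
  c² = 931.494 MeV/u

Mass of separated nucleons = 17(1.007825) + 18(1.0087) = 17.133025 + 18.1566 = 35.289625 u
Δm = 35.289625 − 34.96885 = 0.320775 u
Converting to energy: 0.320775 u × 931.494 MeV/u = 298.800 MeV
BE/A = 298.800 MeV / 35 = 8.537 MeV/nucleon

8.54 MeV/nucleon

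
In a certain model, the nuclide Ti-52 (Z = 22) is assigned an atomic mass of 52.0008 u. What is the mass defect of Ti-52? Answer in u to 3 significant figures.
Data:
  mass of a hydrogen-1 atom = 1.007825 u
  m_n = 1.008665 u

0.431 u

Total constituent mass: 22 × 1.007825 + 30 × 1.008665 = 52.432100 u
The mass defect is 52.432100 − 52.0008 = 0.431300 u.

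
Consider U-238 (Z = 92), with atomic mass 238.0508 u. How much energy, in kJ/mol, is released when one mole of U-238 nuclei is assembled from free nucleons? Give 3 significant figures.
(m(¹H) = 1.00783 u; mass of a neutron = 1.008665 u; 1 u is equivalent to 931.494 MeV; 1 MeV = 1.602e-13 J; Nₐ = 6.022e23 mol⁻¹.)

1.74e+11 kJ/mol

With 92 protons and 146 neutrons (A = 238):
Total constituent mass: 92 × 1.00783 + 146 × 1.008665 = 239.985450 u
Δm = 239.985450 − 238.0508 = 1.934650 u
Converting to energy: 1.934650 u × 931.494 MeV/u = 1802.11 MeV
Per nucleus in joules: 1802.11 MeV × 1.602e-13 J/MeV = 2.8870e-10 J
Per mole: 2.8870e-10 J × 6.022e23 mol⁻¹ = 1.7386e+14 J/mol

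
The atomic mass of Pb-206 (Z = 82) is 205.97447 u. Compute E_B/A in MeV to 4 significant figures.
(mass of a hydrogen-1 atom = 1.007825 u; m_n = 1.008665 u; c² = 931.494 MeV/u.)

Z = 82, so N = A − Z = 206 − 82 = 124.
Mass of separated nucleons = 82(1.007825) + 124(1.008665) = 82.641650 + 125.074460 = 207.716110 u
Mass defect Δm = 207.716110 − 205.97447 = 1.741640 u
Converting to energy: 1.741640 u × 931.494 MeV/u = 1622.33 MeV
Per nucleon: 1622.33 / 206 = 7.875 MeV

7.875 MeV/nucleon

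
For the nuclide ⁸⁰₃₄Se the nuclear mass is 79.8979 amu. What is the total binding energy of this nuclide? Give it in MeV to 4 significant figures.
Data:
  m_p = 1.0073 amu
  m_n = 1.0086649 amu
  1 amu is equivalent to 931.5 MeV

Mass of separated nucleons = 34(1.0073) + 46(1.0086649) = 34.2482 + 46.3985854 = 80.6467854 amu
Mass defect Δm = 80.6467854 − 79.8979 = 0.7488854 amu
Converting to energy: 0.7488854 amu × 931.5 MeV/amu = 697.587 MeV

697.6 MeV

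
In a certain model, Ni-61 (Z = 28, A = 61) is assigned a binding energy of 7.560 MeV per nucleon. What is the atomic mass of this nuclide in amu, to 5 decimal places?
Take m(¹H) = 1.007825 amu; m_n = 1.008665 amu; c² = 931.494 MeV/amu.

61.00997 amu

Total binding energy = 61 × 7.560 = 461.160 MeV
Mass defect = 461.160 MeV / (931.494 MeV/amu) = 0.4950757 amu
Constituent mass = 28(1.007825) + 33(1.008665) = 61.505045 amu
Atomic mass = 61.505045 − 0.4950757 = 61.0099693 amu ≈ 61.00997 amu (to 5 decimal places)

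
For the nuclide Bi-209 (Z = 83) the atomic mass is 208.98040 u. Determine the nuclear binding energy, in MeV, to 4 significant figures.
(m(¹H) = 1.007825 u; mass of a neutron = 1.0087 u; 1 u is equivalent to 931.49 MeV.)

Z = 83, so N = A − Z = 209 − 83 = 126.
Σm = 83·m(¹H) + 126·m_n = 83.649475 + 127.0962 = 210.745675 u
Δm = 210.745675 − 208.98040 = 1.765275 u
Converting to energy: 1.765275 u × 931.49 MeV/u = 1644.34 MeV

1644 MeV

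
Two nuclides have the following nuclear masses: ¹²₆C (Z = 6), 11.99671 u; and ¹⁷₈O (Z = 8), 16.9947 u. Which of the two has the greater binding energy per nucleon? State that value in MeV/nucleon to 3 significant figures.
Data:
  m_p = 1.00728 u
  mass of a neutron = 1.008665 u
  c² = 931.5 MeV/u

¹²₆C: Σm = 6(1.00728) + 6(1.008665) = 12.095670 u; Δm = 0.098960 u; E_B = 92.181 MeV; E_B/A = 7.682 MeV
¹⁷₈O: Σm = 8(1.00728) + 9(1.008665) = 17.136225 u; Δm = 0.141525 u; E_B = 131.83 MeV; E_B/A = 7.7547 MeV
¹⁷₈O has the higher binding energy per nucleon, so it is the more tightly bound nucleus.

¹⁷₈O; 7.75 MeV/nucleon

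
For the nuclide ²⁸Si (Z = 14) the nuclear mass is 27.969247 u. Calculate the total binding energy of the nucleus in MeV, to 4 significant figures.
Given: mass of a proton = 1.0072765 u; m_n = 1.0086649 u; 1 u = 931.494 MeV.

236.5 MeV

The nucleus contains 14 protons and 28 − 14 = 14 neutrons.
Total constituent mass: 14 × 1.0072765 + 14 × 1.0086649 = 28.2231796 u
Δm = 28.2231796 − 27.969247 = 0.2539326 u
Binding energy = Δm·c² = 0.2539326 × 931.494 MeV/u = 236.537 MeV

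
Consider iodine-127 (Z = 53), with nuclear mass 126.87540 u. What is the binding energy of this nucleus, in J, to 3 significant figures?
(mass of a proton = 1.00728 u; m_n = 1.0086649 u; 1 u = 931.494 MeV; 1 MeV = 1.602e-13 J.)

1.72e-10 J

The nucleus contains 53 protons and 127 − 53 = 74 neutrons.
Σm = 53·m_p + 74·m_n = 53.38584 + 74.6412026 = 128.0270426 u
Δm = 128.0270426 − 126.87540 = 1.1516426 u
Converting to energy: 1.1516426 u × 931.494 MeV/u = 1072.75 MeV
In joules: 1072.75 MeV × 1.602e-13 J/MeV = 1.7185e-10 J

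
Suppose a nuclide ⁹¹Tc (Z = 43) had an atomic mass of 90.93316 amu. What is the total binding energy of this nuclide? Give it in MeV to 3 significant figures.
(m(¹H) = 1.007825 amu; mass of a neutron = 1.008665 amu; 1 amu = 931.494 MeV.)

763 MeV

Mass of separated nucleons = 43(1.007825) + 48(1.008665) = 43.336475 + 48.415920 = 91.752395 amu
The mass defect is 91.752395 − 90.93316 = 0.819235 amu.
Converting to energy: 0.819235 amu × 931.494 MeV/amu = 763.112 MeV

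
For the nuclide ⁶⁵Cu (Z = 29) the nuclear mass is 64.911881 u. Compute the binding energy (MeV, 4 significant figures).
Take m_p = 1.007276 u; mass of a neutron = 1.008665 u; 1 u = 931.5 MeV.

569.2 MeV

Σm = 29·m_p + 36·m_n = 29.211004 + 36.311940 = 65.522944 u
The mass defect is 65.522944 − 64.911881 = 0.611063 u.
Converting to energy: 0.611063 u × 931.5 MeV/u = 569.205 MeV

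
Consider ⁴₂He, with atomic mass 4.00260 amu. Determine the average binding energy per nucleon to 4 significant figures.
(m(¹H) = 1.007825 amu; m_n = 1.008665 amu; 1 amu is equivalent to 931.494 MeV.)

7.075 MeV/nucleon

Z = 2, so N = A − Z = 4 − 2 = 2.
Σm = 2·m(¹H) + 2·m_n = 2.015650 + 2.017330 = 4.032980 amu
Mass defect Δm = 4.032980 − 4.00260 = 0.030380 amu
E_B = 0.030380 × 931.494 = 28.2988 MeV
Per nucleon: 28.2988 / 4 = 7.075 MeV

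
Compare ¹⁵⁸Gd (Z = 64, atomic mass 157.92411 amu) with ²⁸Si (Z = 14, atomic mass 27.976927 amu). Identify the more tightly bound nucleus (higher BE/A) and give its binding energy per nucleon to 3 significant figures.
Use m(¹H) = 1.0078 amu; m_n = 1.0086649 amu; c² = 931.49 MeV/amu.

²⁸Si; 8.44 MeV/nucleon

¹⁵⁸Gd: Σm = 64(1.0078) + 94(1.0086649) = 159.3137006 amu; Δm = 1.3895906 amu; E_B = 1294.4 MeV; E_B/A = 8.192 MeV
²⁸Si: Σm = 14(1.0078) + 14(1.0086649) = 28.2305086 amu; Δm = 0.2535816 amu; E_B = 236.21 MeV; E_B/A = 8.436 MeV
²⁸Si has the higher binding energy per nucleon, so it is the more tightly bound nucleus.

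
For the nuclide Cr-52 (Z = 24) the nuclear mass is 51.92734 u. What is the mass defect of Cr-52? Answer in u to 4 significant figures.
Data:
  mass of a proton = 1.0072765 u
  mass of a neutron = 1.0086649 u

With 24 protons and 28 neutrons (A = 52):
Total constituent mass: 24 × 1.0072765 + 28 × 1.0086649 = 52.4172532 u
Δm = 52.4172532 − 51.92734 = 0.4899132 u

0.4899 u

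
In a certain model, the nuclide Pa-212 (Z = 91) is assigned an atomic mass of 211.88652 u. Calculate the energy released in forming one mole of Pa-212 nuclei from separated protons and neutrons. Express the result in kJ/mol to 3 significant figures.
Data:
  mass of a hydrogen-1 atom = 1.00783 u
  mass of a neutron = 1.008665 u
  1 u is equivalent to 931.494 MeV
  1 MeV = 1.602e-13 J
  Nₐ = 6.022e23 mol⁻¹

1.68e+11 kJ/mol

Z = 91, so N = A − Z = 212 − 91 = 121.
Total constituent mass: 91 × 1.00783 + 121 × 1.008665 = 213.760995 u
Δm = 213.760995 − 211.88652 = 1.874475 u
Binding energy = Δm·c² = 1.874475 × 931.494 MeV/u = 1746.06 MeV
Per nucleus in joules: 1746.06 MeV × 1.602e-13 J/MeV = 2.7972e-10 J
Per mole: 2.7972e-10 J × 6.022e23 mol⁻¹ = 1.6845e+14 J/mol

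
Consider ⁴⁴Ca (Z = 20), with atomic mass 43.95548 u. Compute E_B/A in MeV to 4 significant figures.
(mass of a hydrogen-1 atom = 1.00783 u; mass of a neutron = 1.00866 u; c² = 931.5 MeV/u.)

With 20 protons and 24 neutrons (A = 44):
Mass of separated nucleons = 20(1.00783) + 24(1.00866) = 20.15660 + 24.20784 = 44.36444 u
Δm = 44.36444 − 43.95548 = 0.40896 u
E_B = 0.40896 × 931.5 = 380.946 MeV
Per nucleon: 380.946 / 44 = 8.658 MeV

8.658 MeV/nucleon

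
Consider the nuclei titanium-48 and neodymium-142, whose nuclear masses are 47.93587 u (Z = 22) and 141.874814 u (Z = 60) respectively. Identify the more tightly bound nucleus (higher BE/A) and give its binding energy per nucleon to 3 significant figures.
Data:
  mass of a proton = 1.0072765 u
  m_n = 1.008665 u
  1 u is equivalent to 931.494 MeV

titanium-48: Σm = 22(1.0072765) + 26(1.008665) = 48.3853730 u; Δm = 0.4495030 u; E_B = 418.71 MeV; E_B/A = 8.723 MeV
neodymium-142: Σm = 60(1.0072765) + 82(1.008665) = 143.1471200 u; Δm = 1.2723060 u; E_B = 1185.1 MeV; E_B/A = 8.346 MeV
titanium-48 has the higher binding energy per nucleon, so it is the more tightly bound nucleus.

titanium-48; 8.72 MeV/nucleon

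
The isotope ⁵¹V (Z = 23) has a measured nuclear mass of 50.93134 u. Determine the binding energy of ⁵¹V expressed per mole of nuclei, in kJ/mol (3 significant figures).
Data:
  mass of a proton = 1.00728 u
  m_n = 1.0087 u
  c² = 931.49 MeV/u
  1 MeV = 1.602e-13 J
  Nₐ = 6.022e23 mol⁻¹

4.31e+10 kJ/mol

Z = 23, so N = A − Z = 51 − 23 = 28.
Total constituent mass: 23 × 1.00728 + 28 × 1.0087 = 51.41104 u
Mass defect Δm = 51.41104 − 50.93134 = 0.47970 u
Converting to energy: 0.47970 u × 931.49 MeV/u = 446.836 MeV
Per nucleus in joules: 446.836 MeV × 1.602e-13 J/MeV = 7.1583e-11 J
Per mole: 7.1583e-11 J × 6.022e23 mol⁻¹ = 4.3107e+13 J/mol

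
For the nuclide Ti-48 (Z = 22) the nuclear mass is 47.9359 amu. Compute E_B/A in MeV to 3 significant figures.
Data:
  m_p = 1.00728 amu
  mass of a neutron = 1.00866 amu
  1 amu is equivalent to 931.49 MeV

With 22 protons and 26 neutrons (A = 48):
Σm = 22·m_p + 26·m_n = 22.16016 + 26.22516 = 48.38532 amu
Mass defect Δm = 48.38532 − 47.9359 = 0.44942 amu
Binding energy = Δm·c² = 0.44942 × 931.49 MeV/amu = 418.630 MeV
Dividing by A = 48 gives 8.721 MeV per nucleon.

8.72 MeV/nucleon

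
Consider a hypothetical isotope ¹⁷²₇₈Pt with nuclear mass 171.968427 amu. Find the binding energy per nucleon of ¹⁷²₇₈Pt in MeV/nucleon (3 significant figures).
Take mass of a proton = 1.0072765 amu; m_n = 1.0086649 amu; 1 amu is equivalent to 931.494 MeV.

7.66 MeV/nucleon

With 78 protons and 94 neutrons (A = 172):
Mass of separated nucleons = 78(1.0072765) + 94(1.0086649) = 78.5675670 + 94.8145006 = 173.3820676 amu
The mass defect is 173.3820676 − 171.968427 = 1.4136406 amu.
Binding energy = Δm·c² = 1.4136406 × 931.494 MeV/amu = 1316.80 MeV
BE/A = 1316.80 MeV / 172 = 7.656 MeV/nucleon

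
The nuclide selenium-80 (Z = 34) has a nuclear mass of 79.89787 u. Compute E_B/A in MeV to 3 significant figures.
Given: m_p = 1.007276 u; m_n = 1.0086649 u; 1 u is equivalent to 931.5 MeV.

Total constituent mass: 34 × 1.007276 + 46 × 1.0086649 = 80.6459694 u
Mass defect Δm = 80.6459694 − 79.89787 = 0.7480994 u
Converting to energy: 0.7480994 u × 931.5 MeV/u = 696.855 MeV
Per nucleon: 696.855 / 80 = 8.711 MeV

8.71 MeV/nucleon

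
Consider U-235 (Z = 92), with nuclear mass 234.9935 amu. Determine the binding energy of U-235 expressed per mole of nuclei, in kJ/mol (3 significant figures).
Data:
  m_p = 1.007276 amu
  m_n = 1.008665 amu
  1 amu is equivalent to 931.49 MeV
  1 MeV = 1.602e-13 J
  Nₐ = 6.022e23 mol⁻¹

The nucleus contains 92 protons and 235 − 92 = 143 neutrons.
Total constituent mass: 92 × 1.007276 + 143 × 1.008665 = 236.908487 amu
Mass defect Δm = 236.908487 − 234.9935 = 1.914987 amu
E_B = 1.914987 × 931.49 = 1783.79 MeV
Per nucleus in joules: 1783.79 MeV × 1.602e-13 J/MeV = 2.8576e-10 J
Per mole: 2.8576e-10 J × 6.022e23 mol⁻¹ = 1.7208e+14 J/mol

1.72e+11 kJ/mol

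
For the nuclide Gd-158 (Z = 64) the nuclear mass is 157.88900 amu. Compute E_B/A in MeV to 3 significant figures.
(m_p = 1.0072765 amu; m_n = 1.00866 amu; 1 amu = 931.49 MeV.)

8.20 MeV/nucleon

With 64 protons and 94 neutrons (A = 158):
Σm = 64·m_p + 94·m_n = 64.4656960 + 94.81404 = 159.2797360 amu
Mass defect Δm = 159.2797360 − 157.88900 = 1.3907360 amu
Binding energy = Δm·c² = 1.3907360 × 931.49 MeV/amu = 1295.46 MeV
Dividing by A = 158 gives 8.199 MeV per nucleon.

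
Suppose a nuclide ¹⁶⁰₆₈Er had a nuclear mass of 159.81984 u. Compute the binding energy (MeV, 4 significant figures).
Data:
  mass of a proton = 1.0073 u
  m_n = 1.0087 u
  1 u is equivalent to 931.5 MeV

Z = 68, so N = A − Z = 160 − 68 = 92.
Σm = 68·m_p + 92·m_n = 68.4964 + 92.8004 = 161.2968 u
The mass defect is 161.2968 − 159.81984 = 1.47696 u.
Binding energy = Δm·c² = 1.47696 × 931.5 MeV/u = 1375.79 MeV

1376 MeV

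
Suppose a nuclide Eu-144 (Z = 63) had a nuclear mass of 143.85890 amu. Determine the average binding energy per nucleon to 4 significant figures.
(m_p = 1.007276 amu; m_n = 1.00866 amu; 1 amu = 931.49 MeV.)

Mass of separated nucleons = 63(1.007276) + 81(1.00866) = 63.458388 + 81.70146 = 145.159848 amu
The mass defect is 145.159848 − 143.85890 = 1.300948 amu.
Converting to energy: 1.300948 amu × 931.49 MeV/amu = 1211.82 MeV
BE/A = 1211.82 MeV / 144 = 8.415 MeV/nucleon

8.415 MeV/nucleon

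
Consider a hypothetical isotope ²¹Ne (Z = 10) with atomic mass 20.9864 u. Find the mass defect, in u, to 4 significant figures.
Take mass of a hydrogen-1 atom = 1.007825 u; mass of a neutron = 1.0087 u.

Z = 10, so N = A − Z = 21 − 10 = 11.
Mass of separated nucleons = 10(1.007825) + 11(1.0087) = 10.078250 + 11.0957 = 21.173950 u
Δm = 21.173950 − 20.9864 = 0.187550 u

0.1876 u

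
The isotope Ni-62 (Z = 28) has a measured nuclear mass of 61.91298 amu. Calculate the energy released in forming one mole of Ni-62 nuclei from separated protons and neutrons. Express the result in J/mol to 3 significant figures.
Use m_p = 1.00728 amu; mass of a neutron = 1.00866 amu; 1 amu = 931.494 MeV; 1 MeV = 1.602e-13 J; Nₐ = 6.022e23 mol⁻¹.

Z = 28, so N = A − Z = 62 − 28 = 34.
Mass of separated nucleons = 28(1.00728) + 34(1.00866) = 28.20384 + 34.29444 = 62.49828 amu
Δm = 62.49828 − 61.91298 = 0.58530 amu
Binding energy = Δm·c² = 0.58530 × 931.494 MeV/amu = 545.203 MeV
Per nucleus in joules: 545.203 MeV × 1.602e-13 J/MeV = 8.7342e-11 J
Per mole: 8.7342e-11 J × 6.022e23 mol⁻¹ = 5.2597e+13 J/mol

5.26e+13 J/mol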